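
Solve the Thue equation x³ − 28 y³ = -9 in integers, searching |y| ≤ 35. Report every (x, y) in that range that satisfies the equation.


The equation is x³ - 28y³ = -9. For fixed y, x³ = 28·y³ − 9, so a solution requires the RHS to be a perfect cube.
Strategy: iterate y from -35 to 35, compute RHS = 28·y³ − 9, and check whether it is a (positive or negative) perfect cube.
Check small values of y:
  y = 0: RHS = -9 is not a perfect cube.
  y = 1: RHS = 19 is not a perfect cube.
  y = -1: RHS = -37 is not a perfect cube.
  y = 2: RHS = 215 is not a perfect cube.
  y = -2: RHS = -233 is not a perfect cube.
  y = 3: RHS = 747 is not a perfect cube.
  y = -3: RHS = -765 is not a perfect cube.
Continuing the search up to |y| = 35 finds no solutions either.
No (x, y) in the scanned range satisfies the equation.

No integer solutions with |y| ≤ 35.


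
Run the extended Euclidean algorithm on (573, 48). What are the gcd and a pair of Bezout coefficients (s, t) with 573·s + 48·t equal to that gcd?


Euclidean algorithm on (573, 48) — divide until remainder is 0:
  573 = 11 · 48 + 45
  48 = 1 · 45 + 3
  45 = 15 · 3 + 0
gcd(573, 48) = 3.
Track Bezout coefficients alongside the remainders: start with r₀ = 573 = a·1 + b·0 (s = 1, t = 0) and r₁ = 48 = a·0 + b·1 (s = 0, t = 1); each new remainder r_{k+1} = r_{k-1} − q_k·r_k inherits s_{k+1} = s_{k-1} − q_k·s_k, t_{k+1} = t_{k-1} − q_k·t_k, so r_k = a·s_k + b·t_k at every step:
  q = 11: r = 45, s = 1 − 11·0 = 1, t = 0 − 11·1 = -11  (check: 573·1 + 48·(-11) = 45)
  q = 1: r = 3, s = 0 − 1·1 = -1, t = 1 − 1·(-11) = 12  (check: 573·(-1) + 48·12 = 3)
The row with r = 3 (the gcd) gives the Bezout coefficients s = -1, t = 12.
Result: 573 · (-1) + 48 · (12) = 3.

gcd(573, 48) = 3; s = -1, t = 12 (check: 573·(-1) + 48·12 = 3).


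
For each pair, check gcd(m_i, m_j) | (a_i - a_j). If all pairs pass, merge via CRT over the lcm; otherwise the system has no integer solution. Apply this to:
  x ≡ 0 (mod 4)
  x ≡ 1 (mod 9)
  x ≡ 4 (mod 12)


Moduli 4, 9, 12 are not pairwise coprime, so CRT works modulo lcm(m_i) when all pairwise compatibility conditions hold.
Pairwise compatibility: gcd(m_i, m_j) must divide a_i - a_j for every pair.
Merge one congruence at a time:
  Start: x ≡ 0 (mod 4).
  Combine with x ≡ 1 (mod 9): gcd(4, 9) = 1; 1 - 0 = 1, which IS divisible by 1, so compatible.
    Write x = 0 + 4·t and substitute into x ≡ 1 (mod 9): 4·t ≡ 1 − 0 = 1 (mod 9).
    The inverse of 4 mod 9 is 7 (since 4·7 = 28 = 3·9 + 1), so t ≡ 7·1 = 7 ≡ 7 (mod 9).
    Then x = 0 + 4·7 = 28, valid modulo lcm(4, 9) = 36: x ≡ 28 (mod 36).
  Combine with x ≡ 4 (mod 12): gcd(36, 12) = 12; 4 - 28 = -24, which IS divisible by 12, so compatible.
    Write x = 28 + 36·t and substitute into x ≡ 4 (mod 12): 36·t ≡ 4 − 28 = -24 (mod 12).
    Divide the congruence (and modulus) by g = 12: 3·t ≡ -2 (mod 1).
    Modulo 1 every t works; take t = 0.
    Then x = 28 + 36·0 = 28, valid modulo lcm(36, 12) = 36: x ≡ 28 (mod 36).
Verify: 28 mod 4 = 0, 28 mod 9 = 1, 28 mod 12 = 4.

x ≡ 28 (mod 36).


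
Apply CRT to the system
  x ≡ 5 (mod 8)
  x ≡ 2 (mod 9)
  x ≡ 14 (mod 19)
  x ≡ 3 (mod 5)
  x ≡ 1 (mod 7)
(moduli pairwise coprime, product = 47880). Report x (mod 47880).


Product of moduli M = 8 · 9 · 19 · 5 · 7 = 47880.
Merge one congruence at a time:
  Start: x ≡ 5 (mod 8).
  Combine with x ≡ 2 (mod 9); new modulus lcm = 72.
    Write x = 5 + 8·t and substitute into x ≡ 2 (mod 9): 8·t ≡ 2 − 5 = -3 (mod 9).
    Reduce coefficients mod 9: 8·t ≡ 6 (mod 9).
    The inverse of 8 mod 9 is 8 (since 8·8 = 64 = 7·9 + 1), so t ≡ 8·6 = 48 ≡ 3 (mod 9).
    Then x = 5 + 8·3 = 29, valid modulo lcm(8, 9) = 72: x ≡ 29 (mod 72).
  Combine with x ≡ 14 (mod 19); new modulus lcm = 1368.
    Write x = 29 + 72·t and substitute into x ≡ 14 (mod 19): 72·t ≡ 14 − 29 = -15 (mod 19).
    Reduce coefficients mod 19: 15·t ≡ 4 (mod 19).
    The inverse of 15 mod 19 is 14 (since 15·14 = 210 = 11·19 + 1), so t ≡ 14·4 = 56 ≡ 18 (mod 19).
    Then x = 29 + 72·18 = 1325, valid modulo lcm(72, 19) = 1368: x ≡ 1325 (mod 1368).
  Combine with x ≡ 3 (mod 5); new modulus lcm = 6840.
    Write x = 1325 + 1368·t and substitute into x ≡ 3 (mod 5): 1368·t ≡ 3 − 1325 = -1322 (mod 5).
    Reduce coefficients mod 5: 3·t ≡ 3 (mod 5).
    The inverse of 3 mod 5 is 2 (since 3·2 = 6 = 1·5 + 1), so t ≡ 2·3 = 6 ≡ 1 (mod 5).
    Then x = 1325 + 1368·1 = 2693, valid modulo lcm(1368, 5) = 6840: x ≡ 2693 (mod 6840).
  Combine with x ≡ 1 (mod 7); new modulus lcm = 47880.
    Write x = 2693 + 6840·t and substitute into x ≡ 1 (mod 7): 6840·t ≡ 1 − 2693 = -2692 (mod 7).
    Reduce coefficients mod 7: 1·t ≡ 3 (mod 7).
    So t ≡ 3 (mod 7).
    Then x = 2693 + 6840·3 = 23213, valid modulo lcm(6840, 7) = 47880: x ≡ 23213 (mod 47880).
Verify against each original: 23213 mod 8 = 5, 23213 mod 9 = 2, 23213 mod 19 = 14, 23213 mod 5 = 3, 23213 mod 7 = 1.

x ≡ 23213 (mod 47880).


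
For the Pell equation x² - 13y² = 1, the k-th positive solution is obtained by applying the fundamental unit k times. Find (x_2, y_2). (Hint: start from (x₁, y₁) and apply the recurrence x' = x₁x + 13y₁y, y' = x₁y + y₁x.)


Step 1: Find the fundamental solution (x₁, y₁) of x² - 13y² = 1.
  Expand √13 as a continued fraction. a₀ = ⌊√13⌋ = 3; iterate m_{k+1} = d_k·a_k − m_k, d_{k+1} = (13 − m_{k+1}²)/d_k, a_{k+1} = ⌊(a₀ + m_{k+1})/d_{k+1}⌋ (starting m₀ = 0, d₀ = 1), with convergents p_k = a_k·p_{k-1} + p_{k-2}, q_k = a_k·q_{k-1} + q_{k-2} (p₋₁ = 1, q₋₁ = 0):
  k = 0: a₀ = 3; p₀/q₀ = 3/1; p₀² − 13·q₀² = 9 − 13 = -4.
  k = 1: m = 3, d = 4, a = ⌊(3 + 3)/4⌋ = 1; p/q = (1·3 + 1)/(1·1 + 0) = 4/1; p² − 13·q² = 16 − 13 = 3.
  k = 2: m = 1, d = 3, a = ⌊(3 + 1)/3⌋ = 1; p/q = (1·4 + 3)/(1·1 + 1) = 7/2; p² − 13·q² = 49 − 52 = -3.
  k = 3: m = 2, d = 3, a = ⌊(3 + 2)/3⌋ = 1; p/q = (1·7 + 4)/(1·2 + 1) = 11/3; p² − 13·q² = 121 − 117 = 4.
  k = 4: m = 1, d = 4, a = ⌊(3 + 1)/4⌋ = 1; p/q = (1·11 + 7)/(1·3 + 2) = 18/5; p² − 13·q² = 324 − 325 = -1.
  k = 5: m = 3, d = 1, a = ⌊(3 + 3)/1⌋ = 6; p/q = (6·18 + 11)/(6·5 + 3) = 119/33; p² − 13·q² = 14161 − 14157 = 4.
  k = 6: m = 3, d = 4, a = ⌊(3 + 3)/4⌋ = 1; p/q = (1·119 + 18)/(1·33 + 5) = 137/38; p² − 13·q² = 18769 − 18772 = -3.
  k = 7: m = 1, d = 3, a = ⌊(3 + 1)/3⌋ = 1; p/q = (1·137 + 119)/(1·38 + 33) = 256/71; p² − 13·q² = 65536 − 65533 = 3.
  k = 8: m = 2, d = 3, a = ⌊(3 + 2)/3⌋ = 1; p/q = (1·256 + 137)/(1·71 + 38) = 393/109; p² − 13·q² = 154449 − 154453 = -4.
  k = 9: m = 1, d = 4, a = ⌊(3 + 1)/4⌋ = 1; p/q = (1·393 + 256)/(1·109 + 71) = 649/180; p² − 13·q² = 421201 − 421200 = 1.
  The first convergent with p² − 13·q² = 1 gives the fundamental solution (x₁, y₁) = (649, 180).
Step 2: Apply the recurrence (x_{n+1}, y_{n+1}) = (x₁x_n + 13y₁y_n, x₁y_n + y₁x_n) repeatedly.
  From (x_1, y_1) = (649, 180): x_2 = 649·649 + 13·180·180 = 842401; y_2 = 649·180 + 180·649 = 233640.
Step 3: Verify x_2² - 13·y_2² = 709639444801 - 709639444800 = 1 (should be 1). ✓

(x_1, y_1) = (649, 180); (x_2, y_2) = (842401, 233640).


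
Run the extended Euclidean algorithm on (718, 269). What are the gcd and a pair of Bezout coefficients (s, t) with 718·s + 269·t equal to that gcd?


Euclidean algorithm on (718, 269) — divide until remainder is 0:
  718 = 2 · 269 + 180
  269 = 1 · 180 + 89
  180 = 2 · 89 + 2
  89 = 44 · 2 + 1
  2 = 2 · 1 + 0
gcd(718, 269) = 1.
Track Bezout coefficients alongside the remainders: start with r₀ = 718 = a·1 + b·0 (s = 1, t = 0) and r₁ = 269 = a·0 + b·1 (s = 0, t = 1); each new remainder r_{k+1} = r_{k-1} − q_k·r_k inherits s_{k+1} = s_{k-1} − q_k·s_k, t_{k+1} = t_{k-1} − q_k·t_k, so r_k = a·s_k + b·t_k at every step:
  q = 2: r = 180, s = 1 − 2·0 = 1, t = 0 − 2·1 = -2  (check: 718·1 + 269·(-2) = 180)
  q = 1: r = 89, s = 0 − 1·1 = -1, t = 1 − 1·(-2) = 3  (check: 718·(-1) + 269·3 = 89)
  q = 2: r = 2, s = 1 − 2·(-1) = 3, t = -2 − 2·3 = -8  (check: 718·3 + 269·(-8) = 2)
  q = 44: r = 1, s = -1 − 44·3 = -133, t = 3 − 44·(-8) = 355  (check: 718·(-133) + 269·355 = 1)
The row with r = 1 (the gcd) gives the Bezout coefficients s = -133, t = 355.
Result: 718 · (-133) + 269 · (355) = 1.

gcd(718, 269) = 1; s = -133, t = 355 (check: 718·(-133) + 269·355 = 1).


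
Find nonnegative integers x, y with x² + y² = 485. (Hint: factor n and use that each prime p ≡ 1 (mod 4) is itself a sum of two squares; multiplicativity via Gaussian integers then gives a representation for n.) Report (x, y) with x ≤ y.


Step 1: Factor n = 485 = 5 · 97.
Step 2: Check the mod-4 condition on each prime factor: 5 ≡ 1 (mod 4), exponent 1; 97 ≡ 1 (mod 4), exponent 1.
All primes ≡ 3 (mod 4) appear to even exponent (or don't appear), so by the two-squares theorem n IS expressible as a sum of two squares.
Step 3: Build a representation. Here n = 5 · 97 is a product of primes ≡ 1 (mod 4). Each prime p ≡ 1 (mod 4) is itself a sum of two squares; find a² by testing p − a² for a perfect square:
  5: 5 − 1² = 4 = 2² ⇒ 5 = 1² + 2².
  97: 97 − 1² = 96, 97 − 2² = 93, 97 − 3² = 88, 97 − 4² = 81 = 9² ⇒ 97 = 4² + 9².
  Combine using the Brahmagupta–Fibonacci identity (a² + b²)(c² + d²) = (ac − bd)² + (ad + bc)² = (ac + bd)² + (ad − bc)²:
  5 · 97 = 485: from (1² + 2²)(4² + 9²), take (1·4 − 2·9, 1·9 + 2·4) = (4 − 18, 9 + 8) = (-14, 17); dropping signs (only squares matter) gives (14, 17); check 14² + 17² = 196 + 289 = 485 ✓.
Step 4: Order so x ≤ y and verify: 14² + 17² = 196 + 289 = 485 = n. ✓

n = 485 = 14² + 17² (one valid representation with x ≤ y).


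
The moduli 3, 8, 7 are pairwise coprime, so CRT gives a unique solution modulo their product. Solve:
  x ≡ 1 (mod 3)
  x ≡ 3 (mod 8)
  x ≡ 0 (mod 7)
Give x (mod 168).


Moduli 3, 8, 7 are pairwise coprime; by CRT there is a unique solution modulo M = 3 · 8 · 7 = 168.
Solve pairwise, accumulating the modulus:
  Start with x ≡ 1 (mod 3).
  Combine with x ≡ 3 (mod 8): since gcd(3, 8) = 1, we get a unique residue mod 24.
    Write x = 1 + 3·t and substitute into x ≡ 3 (mod 8): 3·t ≡ 3 − 1 = 2 (mod 8).
    The inverse of 3 mod 8 is 3 (since 3·3 = 9 = 1·8 + 1), so t ≡ 3·2 = 6 ≡ 6 (mod 8).
    Then x = 1 + 3·6 = 19, valid modulo lcm(3, 8) = 24: x ≡ 19 (mod 24).
  Combine with x ≡ 0 (mod 7): since gcd(24, 7) = 1, we get a unique residue mod 168.
    Write x = 19 + 24·t and substitute into x ≡ 0 (mod 7): 24·t ≡ 0 − 19 = -19 (mod 7).
    Reduce coefficients mod 7: 3·t ≡ 2 (mod 7).
    The inverse of 3 mod 7 is 5 (since 3·5 = 15 = 2·7 + 1), so t ≡ 5·2 = 10 ≡ 3 (mod 7).
    Then x = 19 + 24·3 = 91, valid modulo lcm(24, 7) = 168: x ≡ 91 (mod 168).
Verify: 91 mod 3 = 1 ✓, 91 mod 8 = 3 ✓, 91 mod 7 = 0 ✓.

x ≡ 91 (mod 168).


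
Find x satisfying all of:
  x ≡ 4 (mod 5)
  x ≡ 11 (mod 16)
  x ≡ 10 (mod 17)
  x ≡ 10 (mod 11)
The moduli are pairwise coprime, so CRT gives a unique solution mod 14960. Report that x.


Product of moduli M = 5 · 16 · 17 · 11 = 14960.
Merge one congruence at a time:
  Start: x ≡ 4 (mod 5).
  Combine with x ≡ 11 (mod 16); new modulus lcm = 80.
    Write x = 4 + 5·t and substitute into x ≡ 11 (mod 16): 5·t ≡ 11 − 4 = 7 (mod 16).
    The inverse of 5 mod 16 is 13 (since 5·13 = 65 = 4·16 + 1), so t ≡ 13·7 = 91 ≡ 11 (mod 16).
    Then x = 4 + 5·11 = 59, valid modulo lcm(5, 16) = 80: x ≡ 59 (mod 80).
  Combine with x ≡ 10 (mod 17); new modulus lcm = 1360.
    Write x = 59 + 80·t and substitute into x ≡ 10 (mod 17): 80·t ≡ 10 − 59 = -49 (mod 17).
    Reduce coefficients mod 17: 12·t ≡ 2 (mod 17).
    The inverse of 12 mod 17 is 10 (since 12·10 = 120 = 7·17 + 1), so t ≡ 10·2 = 20 ≡ 3 (mod 17).
    Then x = 59 + 80·3 = 299, valid modulo lcm(80, 17) = 1360: x ≡ 299 (mod 1360).
  Combine with x ≡ 10 (mod 11); new modulus lcm = 14960.
    Write x = 299 + 1360·t and substitute into x ≡ 10 (mod 11): 1360·t ≡ 10 − 299 = -289 (mod 11).
    Reduce coefficients mod 11: 7·t ≡ 8 (mod 11).
    The inverse of 7 mod 11 is 8 (since 7·8 = 56 = 5·11 + 1), so t ≡ 8·8 = 64 ≡ 9 (mod 11).
    Then x = 299 + 1360·9 = 12539, valid modulo lcm(1360, 11) = 14960: x ≡ 12539 (mod 14960).
Verify against each original: 12539 mod 5 = 4, 12539 mod 16 = 11, 12539 mod 17 = 10, 12539 mod 11 = 10.

x ≡ 12539 (mod 14960).


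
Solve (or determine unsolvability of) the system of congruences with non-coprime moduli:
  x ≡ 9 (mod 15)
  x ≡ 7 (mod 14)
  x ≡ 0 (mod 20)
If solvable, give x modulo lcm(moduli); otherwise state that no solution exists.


Moduli 15, 14, 20 are not pairwise coprime, so CRT works modulo lcm(m_i) when all pairwise compatibility conditions hold.
Pairwise compatibility: gcd(m_i, m_j) must divide a_i - a_j for every pair.
Merge one congruence at a time:
  Start: x ≡ 9 (mod 15).
  Combine with x ≡ 7 (mod 14): gcd(15, 14) = 1; 7 - 9 = -2, which IS divisible by 1, so compatible.
    Write x = 9 + 15·t and substitute into x ≡ 7 (mod 14): 15·t ≡ 7 − 9 = -2 (mod 14).
    Reduce coefficients mod 14: 1·t ≡ 12 (mod 14).
    So t ≡ 12 (mod 14).
    Then x = 9 + 15·12 = 189, valid modulo lcm(15, 14) = 210: x ≡ 189 (mod 210).
  Combine with x ≡ 0 (mod 20): gcd(210, 20) = 10, and 0 - 189 = -189 is NOT divisible by 10.
    ⇒ system is inconsistent (no integer solution).

No solution (the system is inconsistent).


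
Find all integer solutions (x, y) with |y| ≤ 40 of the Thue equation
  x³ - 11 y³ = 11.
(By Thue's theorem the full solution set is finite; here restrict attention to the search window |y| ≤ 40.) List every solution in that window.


The equation is x³ - 11y³ = 11. For fixed y, x³ = 11·y³ + 11, so a solution requires the RHS to be a perfect cube.
Strategy: iterate y from -40 to 40, compute RHS = 11·y³ + 11, and check whether it is a (positive or negative) perfect cube.
Check small values of y:
  y = 0: RHS = 11 is not a perfect cube.
  y = 1: RHS = 22 is not a perfect cube.
  y = -1: RHS = 0 = (0)³ ⇒ x = 0 works.
  y = 2: RHS = 99 is not a perfect cube.
  y = -2: RHS = -77 is not a perfect cube.
  y = 3: RHS = 308 is not a perfect cube.
  y = -3: RHS = -286 is not a perfect cube.
Continuing the search up to |y| = 40 finds no further solutions beyond those listed.
Collected solutions: (0, -1).

Solutions (with |y| ≤ 40): (0, -1).


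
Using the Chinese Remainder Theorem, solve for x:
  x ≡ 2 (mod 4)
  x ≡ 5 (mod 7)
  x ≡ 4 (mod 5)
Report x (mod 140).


Moduli 4, 7, 5 are pairwise coprime; by CRT there is a unique solution modulo M = 4 · 7 · 5 = 140.
Solve pairwise, accumulating the modulus:
  Start with x ≡ 2 (mod 4).
  Combine with x ≡ 5 (mod 7): since gcd(4, 7) = 1, we get a unique residue mod 28.
    Write x = 2 + 4·t and substitute into x ≡ 5 (mod 7): 4·t ≡ 5 − 2 = 3 (mod 7).
    The inverse of 4 mod 7 is 2 (since 4·2 = 8 = 1·7 + 1), so t ≡ 2·3 = 6 ≡ 6 (mod 7).
    Then x = 2 + 4·6 = 26, valid modulo lcm(4, 7) = 28: x ≡ 26 (mod 28).
  Combine with x ≡ 4 (mod 5): since gcd(28, 5) = 1, we get a unique residue mod 140.
    Write x = 26 + 28·t and substitute into x ≡ 4 (mod 5): 28·t ≡ 4 − 26 = -22 (mod 5).
    Reduce coefficients mod 5: 3·t ≡ 3 (mod 5).
    The inverse of 3 mod 5 is 2 (since 3·2 = 6 = 1·5 + 1), so t ≡ 2·3 = 6 ≡ 1 (mod 5).
    Then x = 26 + 28·1 = 54, valid modulo lcm(28, 5) = 140: x ≡ 54 (mod 140).
Verify: 54 mod 4 = 2 ✓, 54 mod 7 = 5 ✓, 54 mod 5 = 4 ✓.

x ≡ 54 (mod 140).


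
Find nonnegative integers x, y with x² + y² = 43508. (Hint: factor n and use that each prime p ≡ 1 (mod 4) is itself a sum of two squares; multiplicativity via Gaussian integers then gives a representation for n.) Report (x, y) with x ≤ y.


Step 1: Factor n = 43508 = 2^2 · 73 · 149.
Step 2: Check the mod-4 condition on each prime factor: 2 = 2 (special); 73 ≡ 1 (mod 4), exponent 1; 149 ≡ 1 (mod 4), exponent 1.
All primes ≡ 3 (mod 4) appear to even exponent (or don't appear), so by the two-squares theorem n IS expressible as a sum of two squares.
Step 3: Build a representation. Group n = k² · m with k = 2 and m = 73 · 149 = 10877 (a product of primes ≡ 1 (mod 4)); a representation of m scales to one of n via (k·x)² + (k·y)² = k²(x² + y²). Each prime p ≡ 1 (mod 4) is itself a sum of two squares; find a² by testing p − a² for a perfect square:
  73: 73 − 1² = 72, 73 − 2² = 69, 73 − 3² = 64 = 8² ⇒ 73 = 3² + 8².
  149: 149 − 1² = 148, 149 − 2² = 145, 149 − 3² = 140, 149 − 4² = 133, 149 − 5² = 124, 149 − 6² = 113, 149 − 7² = 100 = 10² ⇒ 149 = 7² + 10².
  Combine using the Brahmagupta–Fibonacci identity (a² + b²)(c² + d²) = (ac − bd)² + (ad + bc)² = (ac + bd)² + (ad − bc)²:
  73 · 149 = 10877: from (3² + 8²)(7² + 10²), take (3·7 − 8·10, 3·10 + 8·7) = (21 − 80, 30 + 56) = (-59, 86); dropping signs (only squares matter) gives (59, 86); check 59² + 86² = 3481 + 7396 = 10877 ✓.
  Scale by k = 2: (2·59, 2·86) = (118, 172).
Step 4: Order so x ≤ y and verify: 118² + 172² = 13924 + 29584 = 43508 = n. ✓

n = 43508 = 118² + 172² (one valid representation with x ≤ y).


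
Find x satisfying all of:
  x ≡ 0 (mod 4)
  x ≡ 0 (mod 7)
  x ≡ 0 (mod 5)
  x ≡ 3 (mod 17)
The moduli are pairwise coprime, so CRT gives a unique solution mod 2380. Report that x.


Product of moduli M = 4 · 7 · 5 · 17 = 2380.
Merge one congruence at a time:
  Start: x ≡ 0 (mod 4).
  Combine with x ≡ 0 (mod 7); new modulus lcm = 28.
    Write x = 0 + 4·t and substitute into x ≡ 0 (mod 7): 4·t ≡ 0 − 0 = 0 (mod 7).
    The inverse of 4 mod 7 is 2 (since 4·2 = 8 = 1·7 + 1), so t ≡ 2·0 = 0 ≡ 0 (mod 7).
    Then x = 0 + 4·0 = 0, valid modulo lcm(4, 7) = 28: x ≡ 0 (mod 28).
  Combine with x ≡ 0 (mod 5); new modulus lcm = 140.
    Write x = 0 + 28·t and substitute into x ≡ 0 (mod 5): 28·t ≡ 0 − 0 = 0 (mod 5).
    Reduce coefficients mod 5: 3·t ≡ 0 (mod 5).
    The inverse of 3 mod 5 is 2 (since 3·2 = 6 = 1·5 + 1), so t ≡ 2·0 = 0 ≡ 0 (mod 5).
    Then x = 0 + 28·0 = 0, valid modulo lcm(28, 5) = 140: x ≡ 0 (mod 140).
  Combine with x ≡ 3 (mod 17); new modulus lcm = 2380.
    Write x = 0 + 140·t and substitute into x ≡ 3 (mod 17): 140·t ≡ 3 − 0 = 3 (mod 17).
    Reduce coefficients mod 17: 4·t ≡ 3 (mod 17).
    The inverse of 4 mod 17 is 13 (since 4·13 = 52 = 3·17 + 1), so t ≡ 13·3 = 39 ≡ 5 (mod 17).
    Then x = 0 + 140·5 = 700, valid modulo lcm(140, 17) = 2380: x ≡ 700 (mod 2380).
Verify against each original: 700 mod 4 = 0, 700 mod 7 = 0, 700 mod 5 = 0, 700 mod 17 = 3.

x ≡ 700 (mod 2380).


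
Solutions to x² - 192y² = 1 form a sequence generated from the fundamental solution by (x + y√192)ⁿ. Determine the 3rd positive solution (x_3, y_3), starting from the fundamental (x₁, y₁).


Step 1: Find the fundamental solution (x₁, y₁) of x² - 192y² = 1.
  Expand √192 as a continued fraction. a₀ = ⌊√192⌋ = 13; iterate m_{k+1} = d_k·a_k − m_k, d_{k+1} = (192 − m_{k+1}²)/d_k, a_{k+1} = ⌊(a₀ + m_{k+1})/d_{k+1}⌋ (starting m₀ = 0, d₀ = 1), with convergents p_k = a_k·p_{k-1} + p_{k-2}, q_k = a_k·q_{k-1} + q_{k-2} (p₋₁ = 1, q₋₁ = 0):
  k = 0: a₀ = 13; p₀/q₀ = 13/1; p₀² − 192·q₀² = 169 − 192 = -23.
  k = 1: m = 13, d = 23, a = ⌊(13 + 13)/23⌋ = 1; p/q = (1·13 + 1)/(1·1 + 0) = 14/1; p² − 192·q² = 196 − 192 = 4.
  k = 2: m = 10, d = 4, a = ⌊(13 + 10)/4⌋ = 5; p/q = (5·14 + 13)/(5·1 + 1) = 83/6; p² − 192·q² = 6889 − 6912 = -23.
  k = 3: m = 10, d = 23, a = ⌊(13 + 10)/23⌋ = 1; p/q = (1·83 + 14)/(1·6 + 1) = 97/7; p² − 192·q² = 9409 − 9408 = 1.
  The first convergent with p² − 192·q² = 1 gives the fundamental solution (x₁, y₁) = (97, 7).
Step 2: Apply the recurrence (x_{n+1}, y_{n+1}) = (x₁x_n + 192y₁y_n, x₁y_n + y₁x_n) repeatedly.
  From (x_1, y_1) = (97, 7): x_2 = 97·97 + 192·7·7 = 18817; y_2 = 97·7 + 7·97 = 1358.
  From (x_2, y_2) = (18817, 1358): x_3 = 97·18817 + 192·7·1358 = 3650401; y_3 = 97·1358 + 7·18817 = 263445.
Step 3: Verify x_3² - 192·y_3² = 13325427460801 - 13325427460800 = 1 (should be 1). ✓

(x_1, y_1) = (97, 7); (x_3, y_3) = (3650401, 263445).


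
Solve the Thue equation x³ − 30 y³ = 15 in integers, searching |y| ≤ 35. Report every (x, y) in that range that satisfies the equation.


The equation is x³ - 30y³ = 15. For fixed y, x³ = 30·y³ + 15, so a solution requires the RHS to be a perfect cube.
Strategy: iterate y from -35 to 35, compute RHS = 30·y³ + 15, and check whether it is a (positive or negative) perfect cube.
Check small values of y:
  y = 0: RHS = 15 is not a perfect cube.
  y = 1: RHS = 45 is not a perfect cube.
  y = -1: RHS = -15 is not a perfect cube.
  y = 2: RHS = 255 is not a perfect cube.
  y = -2: RHS = -225 is not a perfect cube.
  y = 3: RHS = 825 is not a perfect cube.
  y = -3: RHS = -795 is not a perfect cube.
Continuing the search up to |y| = 35 finds no solutions either.
No (x, y) in the scanned range satisfies the equation.

No integer solutions with |y| ≤ 35.


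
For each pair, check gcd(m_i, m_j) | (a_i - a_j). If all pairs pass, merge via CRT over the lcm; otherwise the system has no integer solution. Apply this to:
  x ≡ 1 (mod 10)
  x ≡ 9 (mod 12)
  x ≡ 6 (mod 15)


Moduli 10, 12, 15 are not pairwise coprime, so CRT works modulo lcm(m_i) when all pairwise compatibility conditions hold.
Pairwise compatibility: gcd(m_i, m_j) must divide a_i - a_j for every pair.
Merge one congruence at a time:
  Start: x ≡ 1 (mod 10).
  Combine with x ≡ 9 (mod 12): gcd(10, 12) = 2; 9 - 1 = 8, which IS divisible by 2, so compatible.
    Write x = 1 + 10·t and substitute into x ≡ 9 (mod 12): 10·t ≡ 9 − 1 = 8 (mod 12).
    Divide the congruence (and modulus) by g = 2: 5·t ≡ 4 (mod 6).
    The inverse of 5 mod 6 is 5 (since 5·5 = 25 = 4·6 + 1), so t ≡ 5·4 = 20 ≡ 2 (mod 6).
    Then x = 1 + 10·2 = 21, valid modulo lcm(10, 12) = 60: x ≡ 21 (mod 60).
  Combine with x ≡ 6 (mod 15): gcd(60, 15) = 15; 6 - 21 = -15, which IS divisible by 15, so compatible.
    Write x = 21 + 60·t and substitute into x ≡ 6 (mod 15): 60·t ≡ 6 − 21 = -15 (mod 15).
    Divide the congruence (and modulus) by g = 15: 4·t ≡ -1 (mod 1).
    Modulo 1 every t works; take t = 0.
    Then x = 21 + 60·0 = 21, valid modulo lcm(60, 15) = 60: x ≡ 21 (mod 60).
Verify: 21 mod 10 = 1, 21 mod 12 = 9, 21 mod 15 = 6.

x ≡ 21 (mod 60).


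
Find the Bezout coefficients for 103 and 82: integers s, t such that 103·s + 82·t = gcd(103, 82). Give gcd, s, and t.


Euclidean algorithm on (103, 82) — divide until remainder is 0:
  103 = 1 · 82 + 21
  82 = 3 · 21 + 19
  21 = 1 · 19 + 2
  19 = 9 · 2 + 1
  2 = 2 · 1 + 0
gcd(103, 82) = 1.
Track Bezout coefficients alongside the remainders: start with r₀ = 103 = a·1 + b·0 (s = 1, t = 0) and r₁ = 82 = a·0 + b·1 (s = 0, t = 1); each new remainder r_{k+1} = r_{k-1} − q_k·r_k inherits s_{k+1} = s_{k-1} − q_k·s_k, t_{k+1} = t_{k-1} − q_k·t_k, so r_k = a·s_k + b·t_k at every step:
  q = 1: r = 21, s = 1 − 1·0 = 1, t = 0 − 1·1 = -1  (check: 103·1 + 82·(-1) = 21)
  q = 3: r = 19, s = 0 − 3·1 = -3, t = 1 − 3·(-1) = 4  (check: 103·(-3) + 82·4 = 19)
  q = 1: r = 2, s = 1 − 1·(-3) = 4, t = -1 − 1·4 = -5  (check: 103·4 + 82·(-5) = 2)
  q = 9: r = 1, s = -3 − 9·4 = -39, t = 4 − 9·(-5) = 49  (check: 103·(-39) + 82·49 = 1)
The row with r = 1 (the gcd) gives the Bezout coefficients s = -39, t = 49.
Result: 103 · (-39) + 82 · (49) = 1.

gcd(103, 82) = 1; s = -39, t = 49 (check: 103·(-39) + 82·49 = 1).


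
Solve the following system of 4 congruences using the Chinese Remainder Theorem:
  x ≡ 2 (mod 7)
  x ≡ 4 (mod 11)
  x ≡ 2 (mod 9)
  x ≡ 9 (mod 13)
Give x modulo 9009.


Product of moduli M = 7 · 11 · 9 · 13 = 9009.
Merge one congruence at a time:
  Start: x ≡ 2 (mod 7).
  Combine with x ≡ 4 (mod 11); new modulus lcm = 77.
    Write x = 2 + 7·t and substitute into x ≡ 4 (mod 11): 7·t ≡ 4 − 2 = 2 (mod 11).
    The inverse of 7 mod 11 is 8 (since 7·8 = 56 = 5·11 + 1), so t ≡ 8·2 = 16 ≡ 5 (mod 11).
    Then x = 2 + 7·5 = 37, valid modulo lcm(7, 11) = 77: x ≡ 37 (mod 77).
  Combine with x ≡ 2 (mod 9); new modulus lcm = 693.
    Write x = 37 + 77·t and substitute into x ≡ 2 (mod 9): 77·t ≡ 2 − 37 = -35 (mod 9).
    Reduce coefficients mod 9: 5·t ≡ 1 (mod 9).
    The inverse of 5 mod 9 is 2 (since 5·2 = 10 = 1·9 + 1), so t ≡ 2·1 = 2 ≡ 2 (mod 9).
    Then x = 37 + 77·2 = 191, valid modulo lcm(77, 9) = 693: x ≡ 191 (mod 693).
  Combine with x ≡ 9 (mod 13); new modulus lcm = 9009.
    Write x = 191 + 693·t and substitute into x ≡ 9 (mod 13): 693·t ≡ 9 − 191 = -182 (mod 13).
    Reduce coefficients mod 13: 4·t ≡ 0 (mod 13).
    The inverse of 4 mod 13 is 10 (since 4·10 = 40 = 3·13 + 1), so t ≡ 10·0 = 0 ≡ 0 (mod 13).
    Then x = 191 + 693·0 = 191, valid modulo lcm(693, 13) = 9009: x ≡ 191 (mod 9009).
Verify against each original: 191 mod 7 = 2, 191 mod 11 = 4, 191 mod 9 = 2, 191 mod 13 = 9.

x ≡ 191 (mod 9009).


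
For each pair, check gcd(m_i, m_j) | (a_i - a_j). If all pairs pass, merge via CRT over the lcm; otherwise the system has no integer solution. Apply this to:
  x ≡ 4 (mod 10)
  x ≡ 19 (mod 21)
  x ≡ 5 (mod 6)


Moduli 10, 21, 6 are not pairwise coprime, so CRT works modulo lcm(m_i) when all pairwise compatibility conditions hold.
Pairwise compatibility: gcd(m_i, m_j) must divide a_i - a_j for every pair.
Merge one congruence at a time:
  Start: x ≡ 4 (mod 10).
  Combine with x ≡ 19 (mod 21): gcd(10, 21) = 1; 19 - 4 = 15, which IS divisible by 1, so compatible.
    Write x = 4 + 10·t and substitute into x ≡ 19 (mod 21): 10·t ≡ 19 − 4 = 15 (mod 21).
    The inverse of 10 mod 21 is 19 (since 10·19 = 190 = 9·21 + 1), so t ≡ 19·15 = 285 ≡ 12 (mod 21).
    Then x = 4 + 10·12 = 124, valid modulo lcm(10, 21) = 210: x ≡ 124 (mod 210).
  Combine with x ≡ 5 (mod 6): gcd(210, 6) = 6, and 5 - 124 = -119 is NOT divisible by 6.
    ⇒ system is inconsistent (no integer solution).

No solution (the system is inconsistent).


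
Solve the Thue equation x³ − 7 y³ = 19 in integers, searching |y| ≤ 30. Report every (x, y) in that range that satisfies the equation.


The equation is x³ - 7y³ = 19. For fixed y, x³ = 7·y³ + 19, so a solution requires the RHS to be a perfect cube.
Strategy: iterate y from -30 to 30, compute RHS = 7·y³ + 19, and check whether it is a (positive or negative) perfect cube.
Check small values of y:
  y = 0: RHS = 19 is not a perfect cube.
  y = 1: RHS = 26 is not a perfect cube.
  y = -1: RHS = 12 is not a perfect cube.
  y = 2: RHS = 75 is not a perfect cube.
  y = -2: RHS = -37 is not a perfect cube.
  y = 3: RHS = 208 is not a perfect cube.
  y = -3: RHS = -170 is not a perfect cube.
Continuing the search up to |y| = 30 finds no solutions either.
No (x, y) in the scanned range satisfies the equation.

No integer solutions with |y| ≤ 30.


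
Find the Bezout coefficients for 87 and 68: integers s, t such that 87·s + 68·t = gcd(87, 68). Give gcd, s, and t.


Euclidean algorithm on (87, 68) — divide until remainder is 0:
  87 = 1 · 68 + 19
  68 = 3 · 19 + 11
  19 = 1 · 11 + 8
  11 = 1 · 8 + 3
  8 = 2 · 3 + 2
  3 = 1 · 2 + 1
  2 = 2 · 1 + 0
gcd(87, 68) = 1.
Track Bezout coefficients alongside the remainders: start with r₀ = 87 = a·1 + b·0 (s = 1, t = 0) and r₁ = 68 = a·0 + b·1 (s = 0, t = 1); each new remainder r_{k+1} = r_{k-1} − q_k·r_k inherits s_{k+1} = s_{k-1} − q_k·s_k, t_{k+1} = t_{k-1} − q_k·t_k, so r_k = a·s_k + b·t_k at every step:
  q = 1: r = 19, s = 1 − 1·0 = 1, t = 0 − 1·1 = -1  (check: 87·1 + 68·(-1) = 19)
  q = 3: r = 11, s = 0 − 3·1 = -3, t = 1 − 3·(-1) = 4  (check: 87·(-3) + 68·4 = 11)
  q = 1: r = 8, s = 1 − 1·(-3) = 4, t = -1 − 1·4 = -5  (check: 87·4 + 68·(-5) = 8)
  q = 1: r = 3, s = -3 − 1·4 = -7, t = 4 − 1·(-5) = 9  (check: 87·(-7) + 68·9 = 3)
  q = 2: r = 2, s = 4 − 2·(-7) = 18, t = -5 − 2·9 = -23  (check: 87·18 + 68·(-23) = 2)
  q = 1: r = 1, s = -7 − 1·18 = -25, t = 9 − 1·(-23) = 32  (check: 87·(-25) + 68·32 = 1)
The row with r = 1 (the gcd) gives the Bezout coefficients s = -25, t = 32.
Result: 87 · (-25) + 68 · (32) = 1.

gcd(87, 68) = 1; s = -25, t = 32 (check: 87·(-25) + 68·32 = 1).


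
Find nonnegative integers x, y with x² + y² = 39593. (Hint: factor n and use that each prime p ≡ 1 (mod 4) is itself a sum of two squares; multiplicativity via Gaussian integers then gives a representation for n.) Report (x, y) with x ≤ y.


Step 1: Factor n = 39593 = 17^2 · 137.
Step 2: Check the mod-4 condition on each prime factor: 17 ≡ 1 (mod 4), exponent 2; 137 ≡ 1 (mod 4), exponent 1.
All primes ≡ 3 (mod 4) appear to even exponent (or don't appear), so by the two-squares theorem n IS expressible as a sum of two squares.
Step 3: Build a representation. Here n = 17 · 17 · 137 is a product of primes ≡ 1 (mod 4). Each prime p ≡ 1 (mod 4) is itself a sum of two squares; find a² by testing p − a² for a perfect square:
  17: 17 − 1² = 16 = 4² ⇒ 17 = 1² + 4².
  137: 137 − 1² = 136, 137 − 2² = 133, 137 − 3² = 128, 137 − 4² = 121 = 11² ⇒ 137 = 4² + 11².
  Combine using the Brahmagupta–Fibonacci identity (a² + b²)(c² + d²) = (ac − bd)² + (ad + bc)² = (ac + bd)² + (ad − bc)²:
  17 · 17 = 289: from (1² + 4²)(1² + 4²), take (1·1 − 4·4, 1·4 + 4·1) = (1 − 16, 4 + 4) = (-15, 8); dropping signs (only squares matter) gives (15, 8); check 15² + 8² = 225 + 64 = 289 ✓.
  289 · 137 = 39593: from (15² + 8²)(4² + 11²), take (15·4 − 8·11, 15·11 + 8·4) = (60 − 88, 165 + 32) = (-28, 197); dropping signs (only squares matter) gives (28, 197); check 28² + 197² = 784 + 38809 = 39593 ✓.
Step 4: Order so x ≤ y and verify: 28² + 197² = 784 + 38809 = 39593 = n. ✓

n = 39593 = 28² + 197² (one valid representation with x ≤ y).


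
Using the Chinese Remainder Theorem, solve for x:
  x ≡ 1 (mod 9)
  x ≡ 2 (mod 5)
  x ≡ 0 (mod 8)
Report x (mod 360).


Moduli 9, 5, 8 are pairwise coprime; by CRT there is a unique solution modulo M = 9 · 5 · 8 = 360.
Solve pairwise, accumulating the modulus:
  Start with x ≡ 1 (mod 9).
  Combine with x ≡ 2 (mod 5): since gcd(9, 5) = 1, we get a unique residue mod 45.
    Write x = 1 + 9·t and substitute into x ≡ 2 (mod 5): 9·t ≡ 2 − 1 = 1 (mod 5).
    Reduce coefficients mod 5: 4·t ≡ 1 (mod 5).
    The inverse of 4 mod 5 is 4 (since 4·4 = 16 = 3·5 + 1), so t ≡ 4·1 = 4 ≡ 4 (mod 5).
    Then x = 1 + 9·4 = 37, valid modulo lcm(9, 5) = 45: x ≡ 37 (mod 45).
  Combine with x ≡ 0 (mod 8): since gcd(45, 8) = 1, we get a unique residue mod 360.
    Write x = 37 + 45·t and substitute into x ≡ 0 (mod 8): 45·t ≡ 0 − 37 = -37 (mod 8).
    Reduce coefficients mod 8: 5·t ≡ 3 (mod 8).
    The inverse of 5 mod 8 is 5 (since 5·5 = 25 = 3·8 + 1), so t ≡ 5·3 = 15 ≡ 7 (mod 8).
    Then x = 37 + 45·7 = 352, valid modulo lcm(45, 8) = 360: x ≡ 352 (mod 360).
Verify: 352 mod 9 = 1 ✓, 352 mod 5 = 2 ✓, 352 mod 8 = 0 ✓.

x ≡ 352 (mod 360).


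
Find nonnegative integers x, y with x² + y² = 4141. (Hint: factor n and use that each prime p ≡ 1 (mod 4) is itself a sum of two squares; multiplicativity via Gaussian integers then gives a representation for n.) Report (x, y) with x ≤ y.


Step 1: Factor n = 4141 = 41 · 101.
Step 2: Check the mod-4 condition on each prime factor: 41 ≡ 1 (mod 4), exponent 1; 101 ≡ 1 (mod 4), exponent 1.
All primes ≡ 3 (mod 4) appear to even exponent (or don't appear), so by the two-squares theorem n IS expressible as a sum of two squares.
Step 3: Build a representation. Here n = 41 · 101 is a product of primes ≡ 1 (mod 4). Each prime p ≡ 1 (mod 4) is itself a sum of two squares; find a² by testing p − a² for a perfect square:
  41: 41 − 1² = 40, 41 − 2² = 37, 41 − 3² = 32, 41 − 4² = 25 = 5² ⇒ 41 = 4² + 5².
  101: 101 − 1² = 100 = 10² ⇒ 101 = 1² + 10².
  Combine using the Brahmagupta–Fibonacci identity (a² + b²)(c² + d²) = (ac − bd)² + (ad + bc)² = (ac + bd)² + (ad − bc)²:
  41 · 101 = 4141: from (4² + 5²)(1² + 10²), take (4·1 − 5·10, 4·10 + 5·1) = (4 − 50, 40 + 5) = (-46, 45); dropping signs (only squares matter) gives (46, 45); check 46² + 45² = 2116 + 2025 = 4141 ✓.
Step 4: Order so x ≤ y and verify: 45² + 46² = 2025 + 2116 = 4141 = n. ✓

n = 4141 = 45² + 46² (one valid representation with x ≤ y).


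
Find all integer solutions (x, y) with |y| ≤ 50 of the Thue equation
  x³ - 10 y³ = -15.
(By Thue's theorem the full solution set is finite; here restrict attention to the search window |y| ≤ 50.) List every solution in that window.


The equation is x³ - 10y³ = -15. For fixed y, x³ = 10·y³ − 15, so a solution requires the RHS to be a perfect cube.
Strategy: iterate y from -50 to 50, compute RHS = 10·y³ − 15, and check whether it is a (positive or negative) perfect cube.
Check small values of y:
  y = 0: RHS = -15 is not a perfect cube.
  y = 1: RHS = -5 is not a perfect cube.
  y = -1: RHS = -25 is not a perfect cube.
  y = 2: RHS = 65 is not a perfect cube.
  y = -2: RHS = -95 is not a perfect cube.
  y = 3: RHS = 255 is not a perfect cube.
  y = -3: RHS = -285 is not a perfect cube.
Continuing the search up to |y| = 50 finds no solutions either.
No (x, y) in the scanned range satisfies the equation.

No integer solutions with |y| ≤ 50.


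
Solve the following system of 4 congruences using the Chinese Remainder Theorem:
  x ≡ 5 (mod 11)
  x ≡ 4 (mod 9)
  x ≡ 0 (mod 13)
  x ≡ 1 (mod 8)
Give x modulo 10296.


Product of moduli M = 11 · 9 · 13 · 8 = 10296.
Merge one congruence at a time:
  Start: x ≡ 5 (mod 11).
  Combine with x ≡ 4 (mod 9); new modulus lcm = 99.
    Write x = 5 + 11·t and substitute into x ≡ 4 (mod 9): 11·t ≡ 4 − 5 = -1 (mod 9).
    Reduce coefficients mod 9: 2·t ≡ 8 (mod 9).
    The inverse of 2 mod 9 is 5 (since 2·5 = 10 = 1·9 + 1), so t ≡ 5·8 = 40 ≡ 4 (mod 9).
    Then x = 5 + 11·4 = 49, valid modulo lcm(11, 9) = 99: x ≡ 49 (mod 99).
  Combine with x ≡ 0 (mod 13); new modulus lcm = 1287.
    Write x = 49 + 99·t and substitute into x ≡ 0 (mod 13): 99·t ≡ 0 − 49 = -49 (mod 13).
    Reduce coefficients mod 13: 8·t ≡ 3 (mod 13).
    The inverse of 8 mod 13 is 5 (since 8·5 = 40 = 3·13 + 1), so t ≡ 5·3 = 15 ≡ 2 (mod 13).
    Then x = 49 + 99·2 = 247, valid modulo lcm(99, 13) = 1287: x ≡ 247 (mod 1287).
  Combine with x ≡ 1 (mod 8); new modulus lcm = 10296.
    Write x = 247 + 1287·t and substitute into x ≡ 1 (mod 8): 1287·t ≡ 1 − 247 = -246 (mod 8).
    Reduce coefficients mod 8: 7·t ≡ 2 (mod 8).
    The inverse of 7 mod 8 is 7 (since 7·7 = 49 = 6·8 + 1), so t ≡ 7·2 = 14 ≡ 6 (mod 8).
    Then x = 247 + 1287·6 = 7969, valid modulo lcm(1287, 8) = 10296: x ≡ 7969 (mod 10296).
Verify against each original: 7969 mod 11 = 5, 7969 mod 9 = 4, 7969 mod 13 = 0, 7969 mod 8 = 1.

x ≡ 7969 (mod 10296).


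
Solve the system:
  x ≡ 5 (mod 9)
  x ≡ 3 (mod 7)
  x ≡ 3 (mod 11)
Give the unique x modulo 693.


Moduli 9, 7, 11 are pairwise coprime; by CRT there is a unique solution modulo M = 9 · 7 · 11 = 693.
Solve pairwise, accumulating the modulus:
  Start with x ≡ 5 (mod 9).
  Combine with x ≡ 3 (mod 7): since gcd(9, 7) = 1, we get a unique residue mod 63.
    Write x = 5 + 9·t and substitute into x ≡ 3 (mod 7): 9·t ≡ 3 − 5 = -2 (mod 7).
    Reduce coefficients mod 7: 2·t ≡ 5 (mod 7).
    The inverse of 2 mod 7 is 4 (since 2·4 = 8 = 1·7 + 1), so t ≡ 4·5 = 20 ≡ 6 (mod 7).
    Then x = 5 + 9·6 = 59, valid modulo lcm(9, 7) = 63: x ≡ 59 (mod 63).
  Combine with x ≡ 3 (mod 11): since gcd(63, 11) = 1, we get a unique residue mod 693.
    Write x = 59 + 63·t and substitute into x ≡ 3 (mod 11): 63·t ≡ 3 − 59 = -56 (mod 11).
    Reduce coefficients mod 11: 8·t ≡ 10 (mod 11).
    The inverse of 8 mod 11 is 7 (since 8·7 = 56 = 5·11 + 1), so t ≡ 7·10 = 70 ≡ 4 (mod 11).
    Then x = 59 + 63·4 = 311, valid modulo lcm(63, 11) = 693: x ≡ 311 (mod 693).
Verify: 311 mod 9 = 5 ✓, 311 mod 7 = 3 ✓, 311 mod 11 = 3 ✓.

x ≡ 311 (mod 693).


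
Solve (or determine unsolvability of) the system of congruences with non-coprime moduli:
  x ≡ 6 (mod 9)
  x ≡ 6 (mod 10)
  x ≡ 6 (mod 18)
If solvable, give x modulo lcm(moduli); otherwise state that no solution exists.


Moduli 9, 10, 18 are not pairwise coprime, so CRT works modulo lcm(m_i) when all pairwise compatibility conditions hold.
Pairwise compatibility: gcd(m_i, m_j) must divide a_i - a_j for every pair.
Merge one congruence at a time:
  Start: x ≡ 6 (mod 9).
  Combine with x ≡ 6 (mod 10): gcd(9, 10) = 1; 6 - 6 = 0, which IS divisible by 1, so compatible.
    Write x = 6 + 9·t and substitute into x ≡ 6 (mod 10): 9·t ≡ 6 − 6 = 0 (mod 10).
    The inverse of 9 mod 10 is 9 (since 9·9 = 81 = 8·10 + 1), so t ≡ 9·0 = 0 ≡ 0 (mod 10).
    Then x = 6 + 9·0 = 6, valid modulo lcm(9, 10) = 90: x ≡ 6 (mod 90).
  Combine with x ≡ 6 (mod 18): gcd(90, 18) = 18; 6 - 6 = 0, which IS divisible by 18, so compatible.
    Write x = 6 + 90·t and substitute into x ≡ 6 (mod 18): 90·t ≡ 6 − 6 = 0 (mod 18).
    Divide the congruence (and modulus) by g = 18: 5·t ≡ 0 (mod 1).
    Modulo 1 every t works; take t = 0.
    Then x = 6 + 90·0 = 6, valid modulo lcm(90, 18) = 90: x ≡ 6 (mod 90).
Verify: 6 mod 9 = 6, 6 mod 10 = 6, 6 mod 18 = 6.

x ≡ 6 (mod 90).


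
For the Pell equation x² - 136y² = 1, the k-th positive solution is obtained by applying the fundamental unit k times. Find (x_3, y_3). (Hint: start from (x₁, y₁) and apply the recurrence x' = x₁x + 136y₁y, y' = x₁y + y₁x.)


Step 1: Find the fundamental solution (x₁, y₁) of x² - 136y² = 1.
  Expand √136 as a continued fraction. a₀ = ⌊√136⌋ = 11; iterate m_{k+1} = d_k·a_k − m_k, d_{k+1} = (136 − m_{k+1}²)/d_k, a_{k+1} = ⌊(a₀ + m_{k+1})/d_{k+1}⌋ (starting m₀ = 0, d₀ = 1), with convergents p_k = a_k·p_{k-1} + p_{k-2}, q_k = a_k·q_{k-1} + q_{k-2} (p₋₁ = 1, q₋₁ = 0):
  k = 0: a₀ = 11; p₀/q₀ = 11/1; p₀² − 136·q₀² = 121 − 136 = -15.
  k = 1: m = 11, d = 15, a = ⌊(11 + 11)/15⌋ = 1; p/q = (1·11 + 1)/(1·1 + 0) = 12/1; p² − 136·q² = 144 − 136 = 8.
  k = 2: m = 4, d = 8, a = ⌊(11 + 4)/8⌋ = 1; p/q = (1·12 + 11)/(1·1 + 1) = 23/2; p² − 136·q² = 529 − 544 = -15.
  k = 3: m = 4, d = 15, a = ⌊(11 + 4)/15⌋ = 1; p/q = (1·23 + 12)/(1·2 + 1) = 35/3; p² − 136·q² = 1225 − 1224 = 1.
  The first convergent with p² − 136·q² = 1 gives the fundamental solution (x₁, y₁) = (35, 3).
Step 2: Apply the recurrence (x_{n+1}, y_{n+1}) = (x₁x_n + 136y₁y_n, x₁y_n + y₁x_n) repeatedly.
  From (x_1, y_1) = (35, 3): x_2 = 35·35 + 136·3·3 = 2449; y_2 = 35·3 + 3·35 = 210.
  From (x_2, y_2) = (2449, 210): x_3 = 35·2449 + 136·3·210 = 171395; y_3 = 35·210 + 3·2449 = 14697.
Step 3: Verify x_3² - 136·y_3² = 29376246025 - 29376246024 = 1 (should be 1). ✓

(x_1, y_1) = (35, 3); (x_3, y_3) = (171395, 14697).


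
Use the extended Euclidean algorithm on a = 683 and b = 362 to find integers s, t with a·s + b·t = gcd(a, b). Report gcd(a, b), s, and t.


Euclidean algorithm on (683, 362) — divide until remainder is 0:
  683 = 1 · 362 + 321
  362 = 1 · 321 + 41
  321 = 7 · 41 + 34
  41 = 1 · 34 + 7
  34 = 4 · 7 + 6
  7 = 1 · 6 + 1
  6 = 6 · 1 + 0
gcd(683, 362) = 1.
Track Bezout coefficients alongside the remainders: start with r₀ = 683 = a·1 + b·0 (s = 1, t = 0) and r₁ = 362 = a·0 + b·1 (s = 0, t = 1); each new remainder r_{k+1} = r_{k-1} − q_k·r_k inherits s_{k+1} = s_{k-1} − q_k·s_k, t_{k+1} = t_{k-1} − q_k·t_k, so r_k = a·s_k + b·t_k at every step:
  q = 1: r = 321, s = 1 − 1·0 = 1, t = 0 − 1·1 = -1  (check: 683·1 + 362·(-1) = 321)
  q = 1: r = 41, s = 0 − 1·1 = -1, t = 1 − 1·(-1) = 2  (check: 683·(-1) + 362·2 = 41)
  q = 7: r = 34, s = 1 − 7·(-1) = 8, t = -1 − 7·2 = -15  (check: 683·8 + 362·(-15) = 34)
  q = 1: r = 7, s = -1 − 1·8 = -9, t = 2 − 1·(-15) = 17  (check: 683·(-9) + 362·17 = 7)
  q = 4: r = 6, s = 8 − 4·(-9) = 44, t = -15 − 4·17 = -83  (check: 683·44 + 362·(-83) = 6)
  q = 1: r = 1, s = -9 − 1·44 = -53, t = 17 − 1·(-83) = 100  (check: 683·(-53) + 362·100 = 1)
The row with r = 1 (the gcd) gives the Bezout coefficients s = -53, t = 100.
Result: 683 · (-53) + 362 · (100) = 1.

gcd(683, 362) = 1; s = -53, t = 100 (check: 683·(-53) + 362·100 = 1).
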